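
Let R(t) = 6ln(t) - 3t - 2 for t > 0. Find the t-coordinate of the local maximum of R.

2

R'(t) = 6/t − 3 = 0 gives t = 2.
R''(t) = -6/t², which is negative for t > 0, so this is a local maximum.
R(2) = 6·ln(2) - 6 - 2 ≈ -3.8411.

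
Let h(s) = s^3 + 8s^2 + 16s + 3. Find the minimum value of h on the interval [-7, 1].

-60

Differentiating, h'(s) = 3s^2 + 16s + 16; which vanishes at s = -4 and s = -4/3.
Evaluating at the critical points and endpoints: h(-7) = -60, h(-4) = 3, h(-4/3) = -175/27, h(1) = 28.
So the minimum is h(-7) = -60.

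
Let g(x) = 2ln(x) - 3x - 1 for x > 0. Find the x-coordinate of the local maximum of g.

g'(x) = 2/x − 3 = 0 gives x = 2/3.
g''(x) = -2/x², which is negative for x > 0, so this is a local maximum.
g(2/3) = 2·ln(2/3) - 2 - 1 ≈ -3.8109.

2/3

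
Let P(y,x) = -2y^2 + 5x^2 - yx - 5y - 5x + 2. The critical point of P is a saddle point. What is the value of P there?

182/41

∂P/∂y = -4y - x - 5 = 0 and ∂P/∂x = -y + 10x - 5 = 0, so (y, x) = (-55/41, 15/41).
The Hessian has P_{yy} = -4, P_{xx} = 10, P_{yx} = -1, giving D = -41 < 0, so the point is a saddle point.
P(-55/41, 15/41) = 182/41.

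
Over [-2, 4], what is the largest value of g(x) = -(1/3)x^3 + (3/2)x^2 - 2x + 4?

50/3

Differentiating, g'(x) = -x^2 + 3x - 2; which vanishes at x = 1 and x = 2.
Compare values at every candidate in [-2, 4]: g(-2) = 50/3; g(1) = 19/6; g(2) = 10/3; g(4) = -4/3.
Hence the absolute maximum is 50/3 at x = -2.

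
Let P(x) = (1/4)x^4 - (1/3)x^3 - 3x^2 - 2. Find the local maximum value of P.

P'(x) = x^3 - x^2 - 6x = 0 at x = -2, 0, 3.
Since P''(x) = 3x^2 - 2x - 6, we get P''(-2) = 10 > 0 ⇒ local minimum; P''(0) = -6 < 0 ⇒ local maximum; P''(3) = 15 > 0 ⇒ local minimum.
Thus P has its local maximum at x = 0, with value -2.

-2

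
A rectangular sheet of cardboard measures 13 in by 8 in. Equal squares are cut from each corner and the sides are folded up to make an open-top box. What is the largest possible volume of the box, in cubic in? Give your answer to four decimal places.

75.2651

With cut size x, the volume is V(x) = x(13 − 2x)(8 − 2x) for 0 < x < 4.
V'(x) = 12x^2 − 84x + 104. Setting V'(x) = 0 gives x ≈ 1.6070 (the root in (0, 4)).
V''(x) = 24x − 84 is negative there, so this is the maximum; V ≈ 75.2651.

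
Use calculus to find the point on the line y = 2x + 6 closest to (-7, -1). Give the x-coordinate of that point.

-21/5

Minimize D(x)^2 = (x + 7)^2 + (2x + 7)^2.
d/dx[D^2] = 2(x + 7) + 2·2·(2x + 7) = 0 ⇒ x = -21/5.
Then y = -12/5 and the distance is √(49/5) ≈ 3.1305.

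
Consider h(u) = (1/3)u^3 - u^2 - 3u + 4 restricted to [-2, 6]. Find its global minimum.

h'(u) = u^2 - 2u - 3, which vanishes at u = -1 and u = 3.
Evaluating at the critical points and endpoints: h(-2) = 10/3, h(-1) = 17/3, h(3) = -5, h(6) = 22.
The minimum over the interval is -5, attained at u = 3.

-5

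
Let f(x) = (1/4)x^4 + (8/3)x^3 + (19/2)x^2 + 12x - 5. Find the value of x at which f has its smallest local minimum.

-1

Critical points: f'(x) = x^3 + 8x^2 + 19x + 12 vanishes at x = -4, -3, -1.
Second-derivative test with f''(x) = 3x^2 + 16x + 19: f''(-4) = 3 > 0 ⇒ local minimum; f''(-3) = -2 < 0 ⇒ local maximum; f''(-1) = 6 > 0 ⇒ local minimum.
So the smallest local minimum value is f(-1) = -119/12.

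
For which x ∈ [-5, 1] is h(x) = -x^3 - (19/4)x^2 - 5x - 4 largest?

-5

The derivative is -3x^2 - (19/2)x - 5, which vanishes at x = -5/2 and x = -2/3.
Candidates: h(-5) = 109/4,  h(-5/2) = -89/16,  h(-2/3) = -67/27,  h(1) = -59/4.
The maximum over the interval is 109/4, attained at x = -5.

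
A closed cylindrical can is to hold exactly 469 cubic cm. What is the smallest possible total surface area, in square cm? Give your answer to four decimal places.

With radius r and height h, πr²h = 469 so h = 469/(πr²), and S(r) = 2πr² + 2πrh = 2πr² + 2·469/r.
S'(r) = 4πr − 2·469/r² = 0 ⇒ r³ = 469/(2π), so r ≈ 4.2105 and h = 2r ≈ 8.4209.
S''(r) = 4π + 4·469/r³ > 0, so this is the minimum; S ≈ 334.1667.

334.1667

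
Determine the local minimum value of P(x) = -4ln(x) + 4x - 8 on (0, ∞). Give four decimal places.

-4.0000

P'(x) = -4/x + 4 = 0 gives x = 1.
P''(x) = 4/x², which is positive for x > 0, so this is a local minimum.
P(1) = -4·ln(1) + 4 - 8 ≈ -4.0000.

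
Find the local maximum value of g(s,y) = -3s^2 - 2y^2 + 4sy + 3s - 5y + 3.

57/8

∂g/∂s = -6s + 4y + 3 = 0 and ∂g/∂y = 4s - 4y - 5 = 0, so (s, y) = (-1, -9/4).
The Hessian has g_{ss} = -6, g_{yy} = -4, g_{sy} = 4, giving D = 8 > 0 with g_{ss} < 0, so the point is a local maximum.
g(-1, -9/4) = 57/8.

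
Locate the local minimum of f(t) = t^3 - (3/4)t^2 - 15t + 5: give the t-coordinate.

5/2

Critical points: f'(t) = 3t^2 - (3/2)t - 15 vanishes at t = -2, 5/2.
Second-derivative test with f''(t) = 6t - 3/2: f''(-2) = -27/2 < 0 ⇒ local maximum; f''(5/2) = 27/2 > 0 ⇒ local minimum.
Thus f has its local minimum at t = 5/2, with value -345/16.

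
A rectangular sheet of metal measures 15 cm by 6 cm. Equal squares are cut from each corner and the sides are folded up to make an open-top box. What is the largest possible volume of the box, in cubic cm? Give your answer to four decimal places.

With cut size x, the volume is V(x) = x(15 − 2x)(6 − 2x) for 0 < x < 3.
V'(x) = 12x^2 − 84x + 90. Setting V'(x) = 0 gives x ≈ 1.3206 (the root in (0, 3)).
V''(x) = 24x − 84 is negative there, so this is the maximum; V ≈ 54.8191.

54.8191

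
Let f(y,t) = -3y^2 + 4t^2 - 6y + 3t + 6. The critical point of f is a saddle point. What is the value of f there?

135/16

∂f/∂y = -6y - 6 = 0 and ∂f/∂t = 8t + 3 = 0, so (y, t) = (-1, -3/8).
The Hessian has f_{yy} = -6, f_{tt} = 8, f_{yt} = 0, giving D = -48 < 0, so the point is a saddle point.
f(-1, -3/8) = 135/16.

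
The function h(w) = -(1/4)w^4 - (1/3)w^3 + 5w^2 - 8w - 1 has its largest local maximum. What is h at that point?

205/3

Critical points: h'(w) = -w^3 - w^2 + 10w - 8 vanishes at w = -4, 1, 2.
Second-derivative test with h''(w) = -3w^2 - 2w + 10: h''(-4) = -30 < 0 ⇒ local maximum; h''(1) = 5 > 0 ⇒ local minimum; h''(2) = -6 < 0 ⇒ local maximum.
So the largest local maximum value is h(-4) = 205/3.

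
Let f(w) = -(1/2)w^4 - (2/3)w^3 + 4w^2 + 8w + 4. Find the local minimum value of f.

1/6

f'(w) = -2w^3 - 2w^2 + 8w + 8. Setting f'(w) = 0 gives w ∈ {-2, -1, 2}.
f''(w) = -6w^2 - 4w + 8. f''(-2) = -8 < 0 ⇒ local maximum; f''(-1) = 6 > 0 ⇒ local minimum; f''(2) = -24 < 0 ⇒ local maximum.
So the local minimum value is f(-1) = 1/6.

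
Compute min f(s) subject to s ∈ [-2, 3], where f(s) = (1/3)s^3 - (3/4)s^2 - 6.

The derivative is s^2 - (3/2)s, which vanishes at s = 0 and s = 3/2.
Compare values at every candidate in [-2, 3]: f(-2) = -35/3; f(0) = -6; f(3/2) = -105/16; f(3) = -15/4.
So the minimum is f(-2) = -35/3.

-35/3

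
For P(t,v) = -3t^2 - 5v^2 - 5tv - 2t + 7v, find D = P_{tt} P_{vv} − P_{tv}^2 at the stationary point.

∂P/∂t = -6t - 5v - 2 = 0 and ∂P/∂v = -5t - 10v + 7 = 0, so (t, v) = (-11/7, 52/35).
The Hessian has P_{tt} = -6, P_{vv} = -10, P_{tv} = -5, giving D = 35 > 0 with P_{tt} < 0, so the point is a local maximum.
D = (-6)·(-10) − (-5)^2 = 35.

35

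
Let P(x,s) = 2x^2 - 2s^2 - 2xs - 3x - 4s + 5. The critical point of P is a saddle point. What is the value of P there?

∂P/∂x = 4x - 2s - 3 = 0 and ∂P/∂s = -2x - 4s - 4 = 0, so (x, s) = (1/5, -11/10).
The Hessian has P_{xx} = 4, P_{ss} = -4, P_{xs} = -2, giving D = -20 < 0, so the point is a saddle point.
P(1/5, -11/10) = 69/10.

69/10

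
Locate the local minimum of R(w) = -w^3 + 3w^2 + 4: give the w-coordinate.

0

Critical points: R'(w) = -3w^2 + 6w vanishes at w = 0, 2.
Since R''(w) = -6w + 6, we get R''(0) = 6 > 0 ⇒ local minimum; R''(2) = -6 < 0 ⇒ local maximum.
Thus R has its local minimum at w = 0, with value 4.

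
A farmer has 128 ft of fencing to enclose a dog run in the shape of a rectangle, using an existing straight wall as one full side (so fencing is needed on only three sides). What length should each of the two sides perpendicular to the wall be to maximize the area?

32

Let the sides perpendicular to the wall have length x and the parallel side y, so 2x + y = 128 and the area is A = xy = x(128 − 2x).
A'(x) = 128 − 4x = 0 gives x = 32, and A''(x) = −4 < 0 confirms a maximum.
Then y = 128 − 2·32 = 64 and A = 2048.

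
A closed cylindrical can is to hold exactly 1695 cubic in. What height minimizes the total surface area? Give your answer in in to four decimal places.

With radius r and height h, πr²h = 1695 so h = 1695/(πr²), and S(r) = 2πr² + 2πrh = 2πr² + 2·1695/r.
S'(r) = 4πr − 2·1695/r² = 0 ⇒ r³ = 1695/(2π), so r ≈ 6.4614 and h = 2r ≈ 12.9229.
S''(r) = 4π + 4·1695/r³ > 0, so this is the minimum; S ≈ 786.9751.

12.9229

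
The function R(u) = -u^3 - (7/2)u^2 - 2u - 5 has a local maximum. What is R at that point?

R'(u) = -3u^2 - 7u - 2. Setting R'(u) = 0 gives u ∈ {-2, -1/3}.
R''(u) = -6u - 7. R''(-2) = 5 > 0 ⇒ local minimum; R''(-1/3) = -5 < 0 ⇒ local maximum.
So the local maximum value is R(-1/3) = -253/54.

-253/54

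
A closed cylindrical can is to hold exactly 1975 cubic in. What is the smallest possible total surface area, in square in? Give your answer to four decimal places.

With radius r and height h, πr²h = 1975 so h = 1975/(πr²), and S(r) = 2πr² + 2πrh = 2πr² + 2·1975/r.
S'(r) = 4πr − 2·1975/r² = 0 ⇒ r³ = 1975/(2π), so r ≈ 6.7993 and h = 2r ≈ 13.5985.
S''(r) = 4π + 4·1975/r³ > 0, so this is the minimum; S ≈ 871.4168.

871.4168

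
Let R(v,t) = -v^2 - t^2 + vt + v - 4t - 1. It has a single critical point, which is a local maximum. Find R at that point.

∂R/∂v = -2v + t + 1 = 0 and ∂R/∂t = v - 2t - 4 = 0, so (v, t) = (-2/3, -7/3).
The Hessian has R_{vv} = -2, R_{tt} = -2, R_{vt} = 1, giving D = 3 > 0 with R_{vv} < 0, so the point is a local maximum.
R(-2/3, -7/3) = 10/3.

10/3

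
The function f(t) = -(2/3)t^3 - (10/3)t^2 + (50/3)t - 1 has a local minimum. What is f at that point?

-253/3

f'(t) = -2t^2 - (20/3)t + 50/3 = 0 at t = -5, 5/3.
Since f''(t) = -4t - 20/3, we get f''(-5) = 40/3 > 0 ⇒ local minimum; f''(5/3) = -40/3 < 0 ⇒ local maximum.
So the local minimum value is f(-5) = -253/3.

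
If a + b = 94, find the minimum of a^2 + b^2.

With a + b = 94, a^2 + b^2 = a^2 + (94 − a)^2.
The derivative 2a − 2(94 − a) = 4a − 188 vanishes at a = 47; second derivative 4 > 0, a minimum.
The minimum is 2·(47)^2 = 4418.

4418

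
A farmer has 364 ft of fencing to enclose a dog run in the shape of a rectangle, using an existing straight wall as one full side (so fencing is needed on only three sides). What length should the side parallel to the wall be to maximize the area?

182

Let the sides perpendicular to the wall have length x and the parallel side y, so 2x + y = 364 and the area is A = xy = x(364 − 2x).
A'(x) = 364 − 4x = 0 gives x = 91, and A''(x) = −4 < 0 confirms a maximum.
Then y = 364 − 2·91 = 182 and A = 16562.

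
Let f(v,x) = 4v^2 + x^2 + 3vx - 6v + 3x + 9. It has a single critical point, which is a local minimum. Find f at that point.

-9

∂f/∂v = 8v + 3x - 6 = 0 and ∂f/∂x = 3v + 2x + 3 = 0, so (v, x) = (3, -6).
The Hessian has f_{vv} = 8, f_{xx} = 2, f_{vx} = 3, giving D = 7 > 0 with f_{vv} > 0, so the point is a local minimum.
f(3, -6) = -9.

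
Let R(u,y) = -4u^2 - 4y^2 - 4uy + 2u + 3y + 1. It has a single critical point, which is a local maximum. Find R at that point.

∂R/∂u = -8u - 4y + 2 = 0 and ∂R/∂y = -4u - 8y + 3 = 0, so (u, y) = (1/12, 1/3).
The Hessian has R_{uu} = -8, R_{yy} = -8, R_{uy} = -4, giving D = 48 > 0 with R_{uu} < 0, so the point is a local maximum.
R(1/12, 1/3) = 19/12.

19/12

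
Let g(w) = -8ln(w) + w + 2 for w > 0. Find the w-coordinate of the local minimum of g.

g'(w) = -8/w + 1 = 0 gives w = 8.
g''(w) = 8/w², which is positive for w > 0, so this is a local minimum.
g(8) = -8·ln(8) + 8 + 2 ≈ -6.6355.

8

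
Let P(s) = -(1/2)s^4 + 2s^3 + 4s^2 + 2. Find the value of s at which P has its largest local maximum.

4

Critical points: P'(s) = -2s^3 + 6s^2 + 8s vanishes at s = -1, 0, 4.
Since P''(s) = -6s^2 + 12s + 8, we get P''(-1) = -10 < 0 ⇒ local maximum; P''(0) = 8 > 0 ⇒ local minimum; P''(4) = -40 < 0 ⇒ local maximum.
So the largest local maximum value is P(4) = 66.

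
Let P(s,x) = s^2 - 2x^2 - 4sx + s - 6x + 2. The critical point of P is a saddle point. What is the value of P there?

29/12

∂P/∂s = 2s - 4x + 1 = 0 and ∂P/∂x = -4s - 4x - 6 = 0, so (s, x) = (-7/6, -1/3).
The Hessian has P_{ss} = 2, P_{xx} = -4, P_{sx} = -4, giving D = -24 < 0, so the point is a saddle point.
P(-7/6, -1/3) = 29/12.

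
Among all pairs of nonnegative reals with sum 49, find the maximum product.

2401/4

With x + y = 49, the product is P(x) = x(49 − x).
P'(x) = 49 − 2x = 0 gives x = 49/2; P'' = −2 < 0, so this is the maximum.
P = 49/2·49/2 = 2401/4.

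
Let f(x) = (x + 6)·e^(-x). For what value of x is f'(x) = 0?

f'(x) = 1·e^(-x) + (x + 6)·(-1)·e^(-x) = (-x - 5)·e^(-x). Since e^(-x) > 0, the only critical point is x = -5.
f''(-5) has the same sign as -1 < 0, so this is a local maximum.
f(-5) = (1)·e^(5) ≈ 148.4132.

-5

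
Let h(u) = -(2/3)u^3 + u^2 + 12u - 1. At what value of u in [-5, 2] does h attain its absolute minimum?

h'(u) = -2u^2 + 2u + 12, whose only zero in [-5, 2] is u = -2.
Compare values at every candidate in [-5, 2]: h(-5) = 142/3, h(-2) = -47/3, h(2) = 65/3.
So the minimum is h(-2) = -47/3.

-2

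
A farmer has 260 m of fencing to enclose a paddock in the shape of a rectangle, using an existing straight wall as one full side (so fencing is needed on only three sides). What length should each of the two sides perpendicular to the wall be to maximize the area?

Let the sides perpendicular to the wall have length x and the parallel side y, so 2x + y = 260 and the area is A = xy = x(260 − 2x).
A'(x) = 260 − 4x = 0 gives x = 65, and A''(x) = −4 < 0 confirms a maximum.
Then y = 260 − 2·65 = 130 and A = 8450.

65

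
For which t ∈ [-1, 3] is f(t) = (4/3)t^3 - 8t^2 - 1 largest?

0

f'(t) = 4t^2 - 16t, whose only zero in [-1, 3] is t = 0.
Compare values at every candidate in [-1, 3]: f(-1) = -31/3, f(0) = -1, f(3) = -37.
Hence the absolute maximum is -1 at t = 0.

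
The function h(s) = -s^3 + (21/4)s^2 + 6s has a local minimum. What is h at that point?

-25/16

Critical points: h'(s) = -3s^2 + (21/2)s + 6 vanishes at s = -1/2, 4.
Second-derivative test with h''(s) = -6s + 21/2: h''(-1/2) = 27/2 > 0 ⇒ local minimum; h''(4) = -27/2 < 0 ⇒ local maximum.
The local minimum is h(-1/2) = -25/16.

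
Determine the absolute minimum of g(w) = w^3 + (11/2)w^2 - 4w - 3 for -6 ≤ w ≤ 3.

-199/54

g'(w) = 3w^2 + 11w - 4, which vanishes at w = -4 and w = 1/3.
Compare values at every candidate in [-6, 3]: g(-6) = 3, g(-4) = 37, g(1/3) = -199/54, g(3) = 123/2.
Hence the absolute minimum is -199/54 at w = 1/3.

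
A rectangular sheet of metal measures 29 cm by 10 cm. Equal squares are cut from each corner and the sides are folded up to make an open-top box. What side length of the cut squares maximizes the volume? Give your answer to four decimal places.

With cut size x, the volume is V(x) = x(29 − 2x)(10 − 2x) for 0 < x < 5.
V'(x) = 12x^2 − 156x + 290. Setting V'(x) = 0 gives x ≈ 2.2475 (the root in (0, 5)).
V''(x) = 24x − 156 is negative there, so this is the maximum; V ≈ 303.1878.

2.2475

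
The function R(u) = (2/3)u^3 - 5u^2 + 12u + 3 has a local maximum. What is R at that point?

37/3

R'(u) = 2u^2 - 10u + 12. Setting R'(u) = 0 gives u ∈ {2, 3}.
Second-derivative test with R''(u) = 4u - 10: R''(2) = -2 < 0 ⇒ local maximum; R''(3) = 2 > 0 ⇒ local minimum.
The local maximum is R(2) = 37/3.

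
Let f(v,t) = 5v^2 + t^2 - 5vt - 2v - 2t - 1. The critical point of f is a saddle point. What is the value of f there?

∂f/∂v = 10v - 5t - 2 = 0 and ∂f/∂t = -5v + 2t - 2 = 0, so (v, t) = (-14/5, -6).
The Hessian has f_{vv} = 10, f_{tt} = 2, f_{vt} = -5, giving D = -5 < 0, so the point is a saddle point.
f(-14/5, -6) = 39/5.

39/5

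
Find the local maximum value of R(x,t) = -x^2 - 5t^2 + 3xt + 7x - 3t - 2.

∂R/∂x = -2x + 3t + 7 = 0 and ∂R/∂t = 3x - 10t - 3 = 0, so (x, t) = (61/11, 15/11).
The Hessian has R_{xx} = -2, R_{tt} = -10, R_{xt} = 3, giving D = 11 > 0 with R_{xx} < 0, so the point is a local maximum.
R(61/11, 15/11) = 169/11.

169/11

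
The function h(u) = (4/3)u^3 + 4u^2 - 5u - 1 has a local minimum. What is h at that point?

Critical points: h'(u) = 4u^2 + 8u - 5 vanishes at u = -5/2, 1/2.
h''(u) = 8u + 8. h''(-5/2) = -12 < 0 ⇒ local maximum; h''(1/2) = 12 > 0 ⇒ local minimum.
Thus h has its local minimum at u = 1/2, with value -7/3.

-7/3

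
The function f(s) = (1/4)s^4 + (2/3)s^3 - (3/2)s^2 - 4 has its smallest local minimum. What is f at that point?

f'(s) = s^3 + 2s^2 - 3s = 0 at s = -3, 0, 1.
f''(s) = 3s^2 + 4s - 3. f''(-3) = 12 > 0 ⇒ local minimum; f''(0) = -3 < 0 ⇒ local maximum; f''(1) = 4 > 0 ⇒ local minimum.
So the smallest local minimum value is f(-3) = -61/4.

-61/4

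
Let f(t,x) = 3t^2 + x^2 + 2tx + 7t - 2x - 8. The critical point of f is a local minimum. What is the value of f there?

-153/8

∂f/∂t = 6t + 2x + 7 = 0 and ∂f/∂x = 2t + 2x - 2 = 0, so (t, x) = (-9/4, 13/4).
The Hessian has f_{tt} = 6, f_{xx} = 2, f_{tx} = 2, giving D = 8 > 0 with f_{tt} > 0, so the point is a local minimum.
f(-9/4, 13/4) = -153/8.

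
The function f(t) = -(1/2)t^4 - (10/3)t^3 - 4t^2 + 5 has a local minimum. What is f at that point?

f'(t) = -2t^3 - 10t^2 - 8t. Setting f'(t) = 0 gives t ∈ {-4, -1, 0}.
Since f''(t) = -6t^2 - 20t - 8, we get f''(-4) = -24 < 0 ⇒ local maximum; f''(-1) = 6 > 0 ⇒ local minimum; f''(0) = -8 < 0 ⇒ local maximum.
So the local minimum value is f(-1) = 23/6.

23/6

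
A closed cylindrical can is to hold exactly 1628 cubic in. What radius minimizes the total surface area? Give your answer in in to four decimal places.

With radius r and height h, πr²h = 1628 so h = 1628/(πr²), and S(r) = 2πr² + 2πrh = 2πr² + 2·1628/r.
S'(r) = 4πr − 2·1628/r² = 0 ⇒ r³ = 1628/(2π), so r ≈ 6.3752 and h = 2r ≈ 12.7503.
S''(r) = 4π + 4·1628/r³ > 0, so this is the minimum; S ≈ 766.0977.

6.3752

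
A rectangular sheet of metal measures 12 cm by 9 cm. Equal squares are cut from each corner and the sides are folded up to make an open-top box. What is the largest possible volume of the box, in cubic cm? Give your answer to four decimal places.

With cut size x, the volume is V(x) = x(12 − 2x)(9 − 2x) for 0 < x < 4.5.
V'(x) = 12x^2 − 84x + 108. Setting V'(x) = 0 gives x ≈ 1.6972 (the root in (0, 4.5)).
V''(x) = 24x − 84 is negative there, so this is the maximum; V ≈ 81.8722.

81.8722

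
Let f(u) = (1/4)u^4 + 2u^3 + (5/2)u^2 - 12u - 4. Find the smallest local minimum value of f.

Critical points: f'(u) = u^3 + 6u^2 + 5u - 12 vanishes at u = -4, -3, 1.
Since f''(u) = 3u^2 + 12u + 5, we get f''(-4) = 5 > 0 ⇒ local minimum; f''(-3) = -4 < 0 ⇒ local maximum; f''(1) = 20 > 0 ⇒ local minimum.
So the smallest local minimum value is f(1) = -45/4.

-45/4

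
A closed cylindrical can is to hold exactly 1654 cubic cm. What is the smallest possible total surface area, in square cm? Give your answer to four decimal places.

774.2328

With radius r and height h, πr²h = 1654 so h = 1654/(πr²), and S(r) = 2πr² + 2πrh = 2πr² + 2·1654/r.
S'(r) = 4πr − 2·1654/r² = 0 ⇒ r³ = 1654/(2π), so r ≈ 6.4089 and h = 2r ≈ 12.8179.
S''(r) = 4π + 4·1654/r³ > 0, so this is the minimum; S ≈ 774.2328.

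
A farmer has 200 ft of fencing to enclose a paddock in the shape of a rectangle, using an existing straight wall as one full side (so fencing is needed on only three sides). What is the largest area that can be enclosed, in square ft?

5000

Let the sides perpendicular to the wall have length x and the parallel side y, so 2x + y = 200 and the area is A = xy = x(200 − 2x).
A'(x) = 200 − 4x = 0 gives x = 50, and A''(x) = −4 < 0 confirms a maximum.
Then y = 200 − 2·50 = 100 and A = 5000.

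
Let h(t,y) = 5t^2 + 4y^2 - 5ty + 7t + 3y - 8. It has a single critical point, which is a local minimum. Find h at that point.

∂h/∂t = 10t - 5y + 7 = 0 and ∂h/∂y = -5t + 8y + 3 = 0, so (t, y) = (-71/55, -13/11).
The Hessian has h_{tt} = 10, h_{yy} = 8, h_{ty} = -5, giving D = 55 > 0 with h_{tt} > 0, so the point is a local minimum.
h(-71/55, -13/11) = -786/55.

-786/55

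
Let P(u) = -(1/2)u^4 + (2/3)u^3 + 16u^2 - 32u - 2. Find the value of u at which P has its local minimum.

1

Critical points: P'(u) = -2u^3 + 2u^2 + 32u - 32 vanishes at u = -4, 1, 4.
P''(u) = -6u^2 + 4u + 32. P''(-4) = -80 < 0 ⇒ local maximum; P''(1) = 30 > 0 ⇒ local minimum; P''(4) = -48 < 0 ⇒ local maximum.
The local minimum is P(1) = -107/6.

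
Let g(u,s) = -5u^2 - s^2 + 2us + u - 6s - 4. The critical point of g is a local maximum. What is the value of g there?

∂g/∂u = -10u + 2s + 1 = 0 and ∂g/∂s = 2u - 2s - 6 = 0, so (u, s) = (-5/8, -29/8).
The Hessian has g_{uu} = -10, g_{ss} = -2, g_{us} = 2, giving D = 16 > 0 with g_{uu} < 0, so the point is a local maximum.
g(-5/8, -29/8) = 105/16.

105/16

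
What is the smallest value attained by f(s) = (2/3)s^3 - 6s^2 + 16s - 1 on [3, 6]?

The derivative is 2s^2 - 12s + 16, whose only zero in [3, 6] is s = 4.
Evaluating at the critical points and endpoints: f(3) = 11,  f(4) = 29/3,  f(6) = 23.
So the minimum is f(4) = 29/3.

29/3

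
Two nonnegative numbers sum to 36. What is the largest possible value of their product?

With x + y = 36, the product is P(x) = x(36 − x).
P'(x) = 36 − 2x = 0 gives x = 18; P'' = −2 < 0, so this is the maximum.
P = 18·18 = 324.

324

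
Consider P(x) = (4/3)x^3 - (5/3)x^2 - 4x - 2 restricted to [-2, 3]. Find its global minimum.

Differentiating, P'(x) = 4x^2 - (10/3)x - 4; which vanishes at x = -2/3 and x = 3/2.
Compare values at every candidate in [-2, 3]: P(-2) = -34/3; P(-2/3) = -38/81; P(3/2) = -29/4; P(3) = 7.
So the minimum is P(-2) = -34/3.

-34/3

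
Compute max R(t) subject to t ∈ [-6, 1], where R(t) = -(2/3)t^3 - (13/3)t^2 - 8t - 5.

R'(t) = -2t^2 - (26/3)t - 8, which vanishes at t = -3 and t = -4/3.
Compare values at every candidate in [-6, 1]: R(-6) = 31,  R(-3) = -2,  R(-4/3) = -37/81,  R(1) = -18.
Hence the absolute maximum is 31 at t = -6.

31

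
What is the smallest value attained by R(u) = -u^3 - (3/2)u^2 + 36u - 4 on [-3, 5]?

-197/2

The derivative is -3u^2 - 3u + 36, whose only zero in [-3, 5] is u = 3.
Compare values at every candidate in [-3, 5]: R(-3) = -197/2, R(3) = 127/2, R(5) = 27/2.
Hence the absolute minimum is -197/2 at u = -3.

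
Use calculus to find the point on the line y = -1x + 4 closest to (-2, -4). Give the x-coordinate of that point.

Minimize D(x)^2 = (x + 2)^2 + (-x + 8)^2.
d/dx[D^2] = 2(x + 2) + 2·(-1)·(-x + 8) = 0 ⇒ x = 3.
Then y = 1 and the distance is √(50) ≈ 7.0711.

3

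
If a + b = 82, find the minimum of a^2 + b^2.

3362

With a + b = 82, a^2 + b^2 = a^2 + (82 − a)^2.
The derivative 2a − 2(82 − a) = 4a − 164 vanishes at a = 41; second derivative 4 > 0, a minimum.
The minimum is 2·(41)^2 = 3362.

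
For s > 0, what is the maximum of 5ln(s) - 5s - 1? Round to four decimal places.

P'(s) = 5/s − 5 = 0 gives s = 1.
P''(s) = -5/s², which is negative for s > 0, so this is a local maximum.
P(1) = 5·ln(1) - 5 - 1 ≈ -6.0000.

-6.0000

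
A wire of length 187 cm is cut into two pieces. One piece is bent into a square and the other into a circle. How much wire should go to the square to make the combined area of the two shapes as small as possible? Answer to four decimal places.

104.7385

Let x be the length used for the square. Square side x/4; circle radius (187−x)/(2π).
A(x) = (x/4)² + π·((187−x)/(2π))² = x²/16 + (187−x)²/(4π) for 0 ≤ x ≤ 187. A'(x) = x/8 − (187−x)/(2π) = 0 gives x = 4·187/(π+4) ≈ 104.7385.
A'' = 1/8 + 1/(2π) > 0, so this gives the minimum combined area; x ≈ 104.7385 cm to the square.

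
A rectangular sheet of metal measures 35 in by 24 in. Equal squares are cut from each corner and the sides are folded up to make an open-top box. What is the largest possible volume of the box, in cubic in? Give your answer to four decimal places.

With cut size x, the volume is V(x) = x(35 − 2x)(24 − 2x) for 0 < x < 12.
V'(x) = 12x^2 − 236x + 840. Setting V'(x) = 0 gives x ≈ 4.6667 (the root in (0, 12)).
V''(x) = 24x − 236 is negative there, so this is the maximum; V ≈ 1756.7407.

1756.7407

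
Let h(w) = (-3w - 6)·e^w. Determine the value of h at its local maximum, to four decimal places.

0.1494

By the product rule, h'(w) = (-3w - 9)·e^w. Since e^w > 0, the only critical point is w = -3.
h''(-3) has the same sign as -3 < 0, so this is a local maximum.
h(-3) = (3)·e^(-3) ≈ 0.1494.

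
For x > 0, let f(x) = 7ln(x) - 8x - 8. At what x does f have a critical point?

f'(x) = 7/x − 8 = 0 gives x = 7/8.
f''(x) = -7/x², which is negative for x > 0, so this is a local maximum.
f(7/8) = 7·ln(7/8) - 7 - 8 ≈ -15.9347.

7/8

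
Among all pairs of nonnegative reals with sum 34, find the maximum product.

289

With x + y = 34, the product is P(x) = x(34 − x).
P'(x) = 34 − 2x = 0 gives x = 17; P'' = −2 < 0, so this is the maximum.
P = 17·17 = 289.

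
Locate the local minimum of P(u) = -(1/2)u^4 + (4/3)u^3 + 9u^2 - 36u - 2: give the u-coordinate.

2

Critical points: P'(u) = -2u^3 + 4u^2 + 18u - 36 vanishes at u = -3, 2, 3.
Since P''(u) = -6u^2 + 8u + 18, we get P''(-3) = -60 < 0 ⇒ local maximum; P''(2) = 10 > 0 ⇒ local minimum; P''(3) = -12 < 0 ⇒ local maximum.
The local minimum is P(2) = -106/3.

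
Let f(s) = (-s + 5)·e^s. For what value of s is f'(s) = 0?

f'(s) = (-1)·e^s + (-s + 5)·1·e^s = (-s + 4)·e^s. Since e^s > 0, the only critical point is s = 4.
f''(4) has the same sign as -1 < 0, so this is a local maximum.
f(4) = (1)·e^(4) ≈ 54.5982.

4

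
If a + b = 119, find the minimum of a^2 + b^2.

With a + b = 119, a^2 + b^2 = a^2 + (119 − a)^2.
The derivative 2a − 2(119 − a) = 4a − 238 vanishes at a = 119/2; second derivative 4 > 0, a minimum.
The minimum is 2·(119/2)^2 = 14161/2.

14161/2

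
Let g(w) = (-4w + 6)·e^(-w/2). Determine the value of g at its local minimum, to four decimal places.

-1.3902

By the product rule, g'(w) = (2w - 7)·e^(-w/2). Since e^(-w/2) > 0, the only critical point is w = 7/2.
g''(7/2) has the same sign as 2 > 0, so this is a local minimum.
g(7/2) = (-8)·e^(-7/4) ≈ -1.3902.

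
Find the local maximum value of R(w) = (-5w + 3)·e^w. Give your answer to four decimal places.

3.3516

R'(w) = (-5)·e^w + (-5w + 3)·1·e^w = (-5w - 2)·e^w. Since e^w > 0, the only critical point is w = -2/5.
R''(-2/5) has the same sign as -5 < 0, so this is a local maximum.
R(-2/5) = (5)·e^(-2/5) ≈ 3.3516.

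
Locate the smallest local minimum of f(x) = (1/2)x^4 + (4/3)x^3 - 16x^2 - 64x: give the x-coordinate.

Critical points: f'(x) = 2x^3 + 4x^2 - 32x - 64 vanishes at x = -4, -2, 4.
f''(x) = 6x^2 + 8x - 32. f''(-4) = 32 > 0 ⇒ local minimum; f''(-2) = -24 < 0 ⇒ local maximum; f''(4) = 96 > 0 ⇒ local minimum.
So the smallest local minimum value is f(4) = -896/3.

4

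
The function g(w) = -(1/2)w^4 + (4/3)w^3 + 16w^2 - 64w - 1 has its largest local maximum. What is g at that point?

893/3

g'(w) = -2w^3 + 4w^2 + 32w - 64 = 0 at w = -4, 2, 4.
Second-derivative test with g''(w) = -6w^2 + 8w + 32: g''(-4) = -96 < 0 ⇒ local maximum; g''(2) = 24 > 0 ⇒ local minimum; g''(4) = -32 < 0 ⇒ local maximum.
So the largest local maximum value is g(-4) = 893/3.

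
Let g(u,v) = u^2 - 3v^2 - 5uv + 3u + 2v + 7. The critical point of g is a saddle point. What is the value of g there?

∂g/∂u = 2u - 5v + 3 = 0 and ∂g/∂v = -5u - 6v + 2 = 0, so (u, v) = (-8/37, 19/37).
The Hessian has g_{uu} = 2, g_{vv} = -6, g_{uv} = -5, giving D = -37 < 0, so the point is a saddle point.
g(-8/37, 19/37) = 266/37.

266/37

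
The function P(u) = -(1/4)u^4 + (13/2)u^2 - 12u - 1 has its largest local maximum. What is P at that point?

87

P'(u) = -u^3 + 13u - 12. Setting P'(u) = 0 gives u ∈ {-4, 1, 3}.
P''(u) = -3u^2 + 13. P''(-4) = -35 < 0 ⇒ local maximum; P''(1) = 10 > 0 ⇒ local minimum; P''(3) = -14 < 0 ⇒ local maximum.
So the largest local maximum value is P(-4) = 87.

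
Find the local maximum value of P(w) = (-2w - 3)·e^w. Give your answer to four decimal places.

0.1642

By the product rule, P'(w) = (-2w - 5)·e^w. Since e^w > 0, the only critical point is w = -5/2.
P''(-5/2) has the same sign as -2 < 0, so this is a local maximum.
P(-5/2) = (2)·e^(-5/2) ≈ 0.1642.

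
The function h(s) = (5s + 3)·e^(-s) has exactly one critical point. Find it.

2/5

Differentiating with the product rule gives h'(s) = (-5s + 2)·e^(-s). Since e^(-s) > 0, the only critical point is s = 2/5.
h''(2/5) has the same sign as -5 < 0, so this is a local maximum.
h(2/5) = (5)·e^(-2/5) ≈ 3.3516.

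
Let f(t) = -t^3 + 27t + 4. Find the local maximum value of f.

58

Critical points: f'(t) = -3t^2 + 27 vanishes at t = -3, 3.
Second-derivative test with f''(t) = -6t: f''(-3) = 18 > 0 ⇒ local minimum; f''(3) = -18 < 0 ⇒ local maximum.
So the local maximum value is f(3) = 58.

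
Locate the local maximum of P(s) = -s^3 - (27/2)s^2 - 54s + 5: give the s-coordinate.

-3

P'(s) = -3s^2 - 27s - 54 = 0 at s = -6, -3.
Since P''(s) = -6s - 27, we get P''(-6) = 9 > 0 ⇒ local minimum; P''(-3) = -9 < 0 ⇒ local maximum.
So the local maximum value is P(-3) = 145/2.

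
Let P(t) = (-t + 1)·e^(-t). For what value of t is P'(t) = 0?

Differentiating with the product rule gives P'(t) = (t - 2)·e^(-t). Since e^(-t) > 0, the only critical point is t = 2.
P''(2) has the same sign as 1 > 0, so this is a local minimum.
P(2) = (-1)·e^(-2) ≈ -0.1353.

2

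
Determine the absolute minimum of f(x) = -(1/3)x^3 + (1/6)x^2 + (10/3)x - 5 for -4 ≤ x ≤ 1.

-1385/162

f'(x) = -x^2 + (1/3)x + 10/3, whose only zero in [-4, 1] is x = -5/3.
Evaluating at the critical points and endpoints: f(-4) = 17/3,  f(-5/3) = -1385/162,  f(1) = -11/6.
So the minimum is f(-5/3) = -1385/162.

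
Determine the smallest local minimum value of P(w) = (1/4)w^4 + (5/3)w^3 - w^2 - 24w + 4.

Critical points: P'(w) = w^3 + 5w^2 - 2w - 24 vanishes at w = -4, -3, 2.
Second-derivative test with P''(w) = 3w^2 + 10w - 2: P''(-4) = 6 > 0 ⇒ local minimum; P''(-3) = -5 < 0 ⇒ local maximum; P''(2) = 30 > 0 ⇒ local minimum.
So the smallest local minimum value is P(2) = -92/3.

-92/3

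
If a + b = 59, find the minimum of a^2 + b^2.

With a + b = 59, a^2 + b^2 = a^2 + (59 − a)^2.
The derivative 2a − 2(59 − a) = 4a − 118 vanishes at a = 59/2; second derivative 4 > 0, a minimum.
The minimum is 2·(59/2)^2 = 3481/2.

3481/2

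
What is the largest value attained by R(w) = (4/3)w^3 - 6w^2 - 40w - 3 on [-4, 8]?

127/3

Differentiating, R'(w) = 4w^2 - 12w - 40; which vanishes at w = -2 and w = 5.
Evaluating at the critical points and endpoints: R(-4) = -73/3; R(-2) = 127/3; R(5) = -559/3; R(8) = -73/3.
The maximum over the interval is 127/3, attained at w = -2.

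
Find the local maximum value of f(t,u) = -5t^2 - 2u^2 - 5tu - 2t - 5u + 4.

143/15

∂f/∂t = -10t - 5u - 2 = 0 and ∂f/∂u = -5t - 4u - 5 = 0, so (t, u) = (17/15, -8/3).
The Hessian has f_{tt} = -10, f_{uu} = -4, f_{tu} = -5, giving D = 15 > 0 with f_{tt} < 0, so the point is a local maximum.
f(17/15, -8/3) = 143/15.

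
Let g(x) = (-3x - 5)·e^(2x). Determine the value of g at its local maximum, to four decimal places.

0.0197

Differentiating with the product rule gives g'(x) = (-6x - 13)·e^(2x). Since e^(2x) > 0, the only critical point is x = -13/6.
g''(-13/6) has the same sign as -6 < 0, so this is a local maximum.
g(-13/6) = (3/2)·e^(-13/3) ≈ 0.0197.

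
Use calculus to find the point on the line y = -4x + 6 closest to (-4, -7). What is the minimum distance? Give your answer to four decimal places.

7.0335

Minimize D(x)^2 = (x + 4)^2 + (-4x + 13)^2.
d/dx[D^2] = 2(x + 4) + 2·(-4)·(-4x + 13) = 0 ⇒ x = 48/17.
Then y = -90/17 and the distance is √(841/17) ≈ 7.0335.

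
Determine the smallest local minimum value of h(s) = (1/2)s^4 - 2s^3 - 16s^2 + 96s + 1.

-383

h'(s) = 2s^3 - 6s^2 - 32s + 96 = 0 at s = -4, 3, 4.
h''(s) = 6s^2 - 12s - 32. h''(-4) = 112 > 0 ⇒ local minimum; h''(3) = -14 < 0 ⇒ local maximum; h''(4) = 16 > 0 ⇒ local minimum.
The smallest local minimum is h(-4) = -383.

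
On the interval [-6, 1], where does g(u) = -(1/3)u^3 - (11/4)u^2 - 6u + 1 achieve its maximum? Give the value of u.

Differentiating, g'(u) = -u^2 - (11/2)u - 6; which vanishes at u = -4 and u = -3/2.
Candidates: g(-6) = 10, g(-4) = 7/3, g(-3/2) = 79/16, g(1) = -97/12.
The maximum over the interval is 10, attained at u = -6.

-6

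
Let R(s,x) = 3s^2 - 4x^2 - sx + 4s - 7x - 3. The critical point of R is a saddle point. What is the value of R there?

-92/49

∂R/∂s = 6s - x + 4 = 0 and ∂R/∂x = -s - 8x - 7 = 0, so (s, x) = (-39/49, -38/49).
The Hessian has R_{ss} = 6, R_{xx} = -8, R_{sx} = -1, giving D = -49 < 0, so the point is a saddle point.
R(-39/49, -38/49) = -92/49.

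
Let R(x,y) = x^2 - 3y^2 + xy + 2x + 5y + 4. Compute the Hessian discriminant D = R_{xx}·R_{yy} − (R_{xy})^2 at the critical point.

-13

∂R/∂x = 2x + y + 2 = 0 and ∂R/∂y = x - 6y + 5 = 0, so (x, y) = (-17/13, 8/13).
The Hessian has R_{xx} = 2, R_{yy} = -6, R_{xy} = 1, giving D = -13 < 0, so the point is a saddle point.
D = (2)·(-6) − (1)^2 = -13.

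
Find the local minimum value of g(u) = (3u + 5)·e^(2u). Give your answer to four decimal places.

-0.0197

By the product rule, g'(u) = (6u + 13)·e^(2u). Since e^(2u) > 0, the only critical point is u = -13/6.
g''(-13/6) has the same sign as 6 > 0, so this is a local minimum.
g(-13/6) = (-3/2)·e^(-13/3) ≈ -0.0197.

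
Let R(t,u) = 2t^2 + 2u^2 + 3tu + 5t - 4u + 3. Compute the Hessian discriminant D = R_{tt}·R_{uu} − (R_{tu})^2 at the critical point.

7

∂R/∂t = 4t + 3u + 5 = 0 and ∂R/∂u = 3t + 4u - 4 = 0, so (t, u) = (-32/7, 31/7).
The Hessian has R_{tt} = 4, R_{uu} = 4, R_{tu} = 3, giving D = 7 > 0 with R_{tt} > 0, so the point is a local minimum.
D = (4)·(4) − (3)^2 = 7.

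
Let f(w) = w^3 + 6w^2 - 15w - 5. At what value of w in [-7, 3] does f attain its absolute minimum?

Differentiating, f'(w) = 3w^2 + 12w - 15; which vanishes at w = -5 and w = 1.
Compare values at every candidate in [-7, 3]: f(-7) = 51; f(-5) = 95; f(1) = -13; f(3) = 31.
The minimum over the interval is -13, attained at w = 1.

1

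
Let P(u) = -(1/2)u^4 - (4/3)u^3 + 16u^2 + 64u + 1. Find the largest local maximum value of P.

P'(u) = -2u^3 - 4u^2 + 32u + 64 = 0 at u = -4, -2, 4.
Second-derivative test with P''(u) = -6u^2 - 8u + 32: P''(-4) = -32 < 0 ⇒ local maximum; P''(-2) = 24 > 0 ⇒ local minimum; P''(4) = -96 < 0 ⇒ local maximum.
The largest local maximum is P(4) = 899/3.

899/3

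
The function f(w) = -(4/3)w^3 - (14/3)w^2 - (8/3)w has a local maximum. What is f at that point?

34/81

f'(w) = -4w^2 - (28/3)w - 8/3 = 0 at w = -2, -1/3.
Second-derivative test with f''(w) = -8w - 28/3: f''(-2) = 20/3 > 0 ⇒ local minimum; f''(-1/3) = -20/3 < 0 ⇒ local maximum.
So the local maximum value is f(-1/3) = 34/81.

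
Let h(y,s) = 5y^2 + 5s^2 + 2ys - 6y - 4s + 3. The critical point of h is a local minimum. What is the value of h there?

19/24

∂h/∂y = 10y + 2s - 6 = 0 and ∂h/∂s = 2y + 10s - 4 = 0, so (y, s) = (13/24, 7/24).
The Hessian has h_{yy} = 10, h_{ss} = 10, h_{ys} = 2, giving D = 96 > 0 with h_{yy} > 0, so the point is a local minimum.
h(13/24, 7/24) = 19/24.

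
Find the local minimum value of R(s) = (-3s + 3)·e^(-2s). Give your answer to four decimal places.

-0.0747

By the product rule, R'(s) = (6s - 9)·e^(-2s). Since e^(-2s) > 0, the only critical point is s = 3/2.
R''(3/2) has the same sign as 6 > 0, so this is a local minimum.
R(3/2) = (-3/2)·e^(-3) ≈ -0.0747.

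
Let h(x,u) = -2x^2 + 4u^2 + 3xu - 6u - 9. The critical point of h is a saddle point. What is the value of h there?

-441/41

∂h/∂x = -4x + 3u = 0 and ∂h/∂u = 3x + 8u - 6 = 0, so (x, u) = (18/41, 24/41).
The Hessian has h_{xx} = -4, h_{uu} = 8, h_{xu} = 3, giving D = -41 < 0, so the point is a saddle point.
h(18/41, 24/41) = -441/41.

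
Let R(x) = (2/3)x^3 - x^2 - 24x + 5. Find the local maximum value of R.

50

Critical points: R'(x) = 2x^2 - 2x - 24 vanishes at x = -3, 4.
Since R''(x) = 4x - 2, we get R''(-3) = -14 < 0 ⇒ local maximum; R''(4) = 14 > 0 ⇒ local minimum.
So the local maximum value is R(-3) = 50.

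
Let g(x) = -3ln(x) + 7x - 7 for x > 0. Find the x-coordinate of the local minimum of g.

g'(x) = -3/x + 7 = 0 gives x = 3/7.
g''(x) = 3/x², which is positive for x > 0, so this is a local minimum.
g(3/7) = -3·ln(3/7) + 3 - 7 ≈ -1.4581.

3/7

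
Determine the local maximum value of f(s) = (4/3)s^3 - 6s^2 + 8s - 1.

7/3

Critical points: f'(s) = 4s^2 - 12s + 8 vanishes at s = 1, 2.
Since f''(s) = 8s - 12, we get f''(1) = -4 < 0 ⇒ local maximum; f''(2) = 4 > 0 ⇒ local minimum.
Thus f has its local maximum at s = 1, with value 7/3.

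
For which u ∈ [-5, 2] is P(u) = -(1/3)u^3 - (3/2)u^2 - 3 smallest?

2

Differentiating, P'(u) = -u^2 - 3u; which vanishes at u = -3 and u = 0.
Evaluating at the critical points and endpoints: P(-5) = 7/6; P(-3) = -15/2; P(0) = -3; P(2) = -35/3.
So the minimum is P(2) = -35/3.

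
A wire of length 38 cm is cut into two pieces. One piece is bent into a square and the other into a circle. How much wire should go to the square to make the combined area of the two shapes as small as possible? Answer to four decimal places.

Let x be the length used for the square. Square side x/4; circle radius (38−x)/(2π).
A(x) = (x/4)² + π·((38−x)/(2π))² = x²/16 + (38−x)²/(4π) for 0 ≤ x ≤ 38. A'(x) = x/8 − (38−x)/(2π) = 0 gives x = 4·38/(π+4) ≈ 21.2838.
A'' = 1/8 + 1/(2π) > 0, so this gives the minimum combined area; x ≈ 21.2838 cm to the square.

21.2838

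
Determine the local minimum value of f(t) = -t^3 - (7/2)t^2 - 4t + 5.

175/27

f'(t) = -3t^2 - 7t - 4. Setting f'(t) = 0 gives t ∈ {-4/3, -1}.
Since f''(t) = -6t - 7, we get f''(-4/3) = 1 > 0 ⇒ local minimum; f''(-1) = -1 < 0 ⇒ local maximum.
Thus f has its local minimum at t = -4/3, with value 175/27.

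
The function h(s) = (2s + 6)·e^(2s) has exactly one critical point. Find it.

-7/2

By the product rule, h'(s) = (4s + 14)·e^(2s). Since e^(2s) > 0, the only critical point is s = -7/2.
h''(-7/2) has the same sign as 4 > 0, so this is a local minimum.
h(-7/2) = (-1)·e^(-7) ≈ -0.0009.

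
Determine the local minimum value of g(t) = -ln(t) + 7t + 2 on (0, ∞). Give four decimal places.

4.9459

g'(t) = -1/t + 7 = 0 gives t = 1/7.
g''(t) = 1/t², which is positive for t > 0, so this is a local minimum.
g(1/7) = -1·ln(1/7) + 1 + 2 ≈ 4.9459.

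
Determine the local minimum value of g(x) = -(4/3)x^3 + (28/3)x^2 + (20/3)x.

g'(x) = -4x^2 + (56/3)x + 20/3. Setting g'(x) = 0 gives x ∈ {-1/3, 5}.
g''(x) = -8x + 56/3. g''(-1/3) = 64/3 > 0 ⇒ local minimum; g''(5) = -64/3 < 0 ⇒ local maximum.
So the local minimum value is g(-1/3) = -92/81.

-92/81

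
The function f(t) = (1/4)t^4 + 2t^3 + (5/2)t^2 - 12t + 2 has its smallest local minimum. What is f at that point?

-21/4

Critical points: f'(t) = t^3 + 6t^2 + 5t - 12 vanishes at t = -4, -3, 1.
Second-derivative test with f''(t) = 3t^2 + 12t + 5: f''(-4) = 5 > 0 ⇒ local minimum; f''(-3) = -4 < 0 ⇒ local maximum; f''(1) = 20 > 0 ⇒ local minimum.
The smallest local minimum is f(1) = -21/4.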